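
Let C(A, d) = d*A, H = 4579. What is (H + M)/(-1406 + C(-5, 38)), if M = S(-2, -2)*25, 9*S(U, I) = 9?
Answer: -1151/399 ≈ -2.8847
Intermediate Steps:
S(U, I) = 1 (S(U, I) = (⅑)*9 = 1)
M = 25 (M = 1*25 = 25)
C(A, d) = A*d
(H + M)/(-1406 + C(-5, 38)) = (4579 + 25)/(-1406 - 5*38) = 4604/(-1406 - 190) = 4604/(-1596) = 4604*(-1/1596) = -1151/399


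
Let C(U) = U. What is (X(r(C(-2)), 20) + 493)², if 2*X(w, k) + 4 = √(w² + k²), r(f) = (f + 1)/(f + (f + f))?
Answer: (5892 + √14401)²/144 ≈ 2.5100e+5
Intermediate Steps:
r(f) = (1 + f)/(3*f) (r(f) = (1 + f)/(f + 2*f) = (1 + f)/((3*f)) = (1 + f)*(1/(3*f)) = (1 + f)/(3*f))
X(w, k) = -2 + √(k² + w²)/2 (X(w, k) = -2 + √(w² + k²)/2 = -2 + √(k² + w²)/2)
(X(r(C(-2)), 20) + 493)² = ((-2 + √(20² + ((⅓)*(1 - 2)/(-2))²)/2) + 493)² = ((-2 + √(400 + ((⅓)*(-½)*(-1))²)/2) + 493)² = ((-2 + √(400 + (⅙)²)/2) + 493)² = ((-2 + √(400 + 1/36)/2) + 493)² = ((-2 + √(14401/36)/2) + 493)² = ((-2 + (√14401/6)/2) + 493)² = ((-2 + √14401/12) + 493)² = (491 + √14401/12)²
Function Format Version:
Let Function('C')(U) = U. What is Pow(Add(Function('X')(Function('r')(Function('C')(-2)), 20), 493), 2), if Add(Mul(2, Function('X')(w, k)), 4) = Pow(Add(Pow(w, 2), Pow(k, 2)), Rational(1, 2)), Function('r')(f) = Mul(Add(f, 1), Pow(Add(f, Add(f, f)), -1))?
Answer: Mul(Rational(1, 144), Pow(Add(5892, Pow(14401, Rational(1, 2))), 2)) ≈ 2.5100e+5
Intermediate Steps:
Function('r')(f) = Mul(Rational(1, 3), Pow(f, -1), Add(1, f)) (Function('r')(f) = Mul(Add(1, f), Pow(Add(f, Mul(2, f)), -1)) = Mul(Add(1, f), Pow(Mul(3, f), -1)) = Mul(Add(1, f), Mul(Rational(1, 3), Pow(f, -1))) = Mul(Rational(1, 3), Pow(f, -1), Add(1, f)))
Function('X')(w, k) = Add(-2, Mul(Rational(1, 2), Pow(Add(Pow(k, 2), Pow(w, 2)), Rational(1, 2)))) (Function('X')(w, k) = Add(-2, Mul(Rational(1, 2), Pow(Add(Pow(w, 2), Pow(k, 2)), Rational(1, 2)))) = Add(-2, Mul(Rational(1, 2), Pow(Add(Pow(k, 2), Pow(w, 2)), Rational(1, 2)))))
Pow(Add(Function('X')(Function('r')(Function('C')(-2)), 20), 493), 2) = Pow(Add(Add(-2, Mul(Rational(1, 2), Pow(Add(Pow(20, 2), Pow(Mul(Rational(1, 3), Pow(-2, -1), Add(1, -2)), 2)), Rational(1, 2)))), 493), 2) = Pow(Add(Add(-2, Mul(Rational(1, 2), Pow(Add(400, Pow(Mul(Rational(1, 3), Rational(-1, 2), -1), 2)), Rational(1, 2)))), 493), 2) = Pow(Add(Add(-2, Mul(Rational(1, 2), Pow(Add(400, Pow(Rational(1, 6), 2)), Rational(1, 2)))), 493), 2) = Pow(Add(Add(-2, Mul(Rational(1, 2), Pow(Add(400, Rational(1, 36)), Rational(1, 2)))), 493), 2) = Pow(Add(Add(-2, Mul(Rational(1, 2), Pow(Rational(14401, 36), Rational(1, 2)))), 493), 2) = Pow(Add(Add(-2, Mul(Rational(1, 2), Mul(Rational(1, 6), Pow(14401, Rational(1, 2))))), 493), 2) = Pow(Add(Add(-2, Mul(Rational(1, 12), Pow(14401, Rational(1, 2)))), 493), 2) = Pow(Add(491, Mul(Rational(1, 12), Pow(14401, Rational(1, 2)))), 2)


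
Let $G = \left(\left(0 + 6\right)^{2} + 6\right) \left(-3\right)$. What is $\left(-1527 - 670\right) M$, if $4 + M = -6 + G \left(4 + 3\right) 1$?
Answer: $1959724$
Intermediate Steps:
$G = -126$ ($G = \left(6^{2} + 6\right) \left(-3\right) = \left(36 + 6\right) \left(-3\right) = 42 \left(-3\right) = -126$)
$M = -892$ ($M = -4 - \left(6 + 126 \left(4 + 3\right) 1\right) = -4 - \left(6 + 126 \cdot 7 \cdot 1\right) = -4 - 888 = -892$)
$\left(-1527 - 670\right) M = \left(-1527 - 670\right) \left(-892\right) = \left(-2197\right) \left(-892\right) = 1959724$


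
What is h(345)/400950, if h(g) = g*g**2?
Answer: 60835/594 ≈ 102.42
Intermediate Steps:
h(g) = g**3
h(345)/400950 = 345**3/400950 = 41063625*(1/400950) = 60835/594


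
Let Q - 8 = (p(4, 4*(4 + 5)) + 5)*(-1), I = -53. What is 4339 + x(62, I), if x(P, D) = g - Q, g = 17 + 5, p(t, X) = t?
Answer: 4362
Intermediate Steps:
g = 22
Q = -1 (Q = 8 + (4 + 5)*(-1) = 8 + 9*(-1) = 8 - 9 = -1)
x(P, D) = 23 (x(P, D) = 22 - 1*(-1) = 22 + 1 = 23)
4339 + x(62, I) = 4339 + 23 = 4362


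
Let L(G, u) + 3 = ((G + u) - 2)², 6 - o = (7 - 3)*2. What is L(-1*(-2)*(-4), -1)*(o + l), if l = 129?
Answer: 14986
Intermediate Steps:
o = -2 (o = 6 - (7 - 3)*2 = 6 - 4*2 = 6 - 1*8 = 6 - 8 = -2)
L(G, u) = -3 + (-2 + G + u)² (L(G, u) = -3 + ((G + u) - 2)² = -3 + (-2 + G + u)²)
L(-1*(-2)*(-4), -1)*(o + l) = (-3 + (-2 - 1*(-2)*(-4) - 1)²)*(-2 + 129) = (-3 + (-2 + 2*(-4) - 1)²)*127 = (-3 + (-2 - 8 - 1)²)*127 = (-3 + (-11)²)*127 = (-3 + 121)*127 = 118*127 = 14986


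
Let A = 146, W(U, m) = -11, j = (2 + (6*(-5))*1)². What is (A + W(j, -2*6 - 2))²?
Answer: 18225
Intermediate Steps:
j = 784 (j = (2 - 30*1)² = (2 - 30)² = (-28)² = 784)
(A + W(j, -2*6 - 2))² = (146 - 11)² = 135² = 18225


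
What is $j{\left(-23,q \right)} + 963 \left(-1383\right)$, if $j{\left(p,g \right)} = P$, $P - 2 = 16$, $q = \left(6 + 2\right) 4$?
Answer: $-1331811$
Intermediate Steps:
$q = 32$ ($q = 8 \cdot 4 = 32$)
$P = 18$ ($P = 2 + 16 = 18$)
$j{\left(p,g \right)} = 18$
$j{\left(-23,q \right)} + 963 \left(-1383\right) = 18 + 963 \left(-1383\right) = 18 - 1331829 = -1331811$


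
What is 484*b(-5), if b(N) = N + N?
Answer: -4840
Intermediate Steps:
b(N) = 2*N
484*b(-5) = 484*(2*(-5)) = 484*(-10) = -4840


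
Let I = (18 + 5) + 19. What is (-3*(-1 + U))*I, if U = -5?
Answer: 756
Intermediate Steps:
I = 42 (I = 23 + 19 = 42)
(-3*(-1 + U))*I = -3*(-1 - 5)*42 = -3*(-6)*42 = 18*42 = 756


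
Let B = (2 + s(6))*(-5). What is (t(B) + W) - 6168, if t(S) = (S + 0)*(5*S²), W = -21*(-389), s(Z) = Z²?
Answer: -34292999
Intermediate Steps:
B = -190 (B = (2 + 6²)*(-5) = (2 + 36)*(-5) = 38*(-5) = -190)
W = 8169
t(S) = 5*S³ (t(S) = S*(5*S²) = 5*S³)
(t(B) + W) - 6168 = (5*(-190)³ + 8169) - 6168 = (5*(-6859000) + 8169) - 6168 = (-34295000 + 8169) - 6168 = -34286831 - 6168 = -34292999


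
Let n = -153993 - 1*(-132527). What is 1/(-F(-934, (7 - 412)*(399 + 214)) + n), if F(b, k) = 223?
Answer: -1/21689 ≈ -4.6106e-5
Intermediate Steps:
n = -21466 (n = -153993 + 132527 = -21466)
1/(-F(-934, (7 - 412)*(399 + 214)) + n) = 1/(-1*223 - 21466) = 1/(-223 - 21466) = 1/(-21689) = -1/21689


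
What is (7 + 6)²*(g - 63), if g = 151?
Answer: 14872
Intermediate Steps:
(7 + 6)²*(g - 63) = (7 + 6)²*(151 - 63) = 13²*88 = 169*88 = 14872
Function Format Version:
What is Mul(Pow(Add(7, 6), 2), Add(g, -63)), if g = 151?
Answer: 14872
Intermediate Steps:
Mul(Pow(Add(7, 6), 2), Add(g, -63)) = Mul(Pow(Add(7, 6), 2), Add(151, -63)) = Mul(Pow(13, 2), 88) = Mul(169, 88) = 14872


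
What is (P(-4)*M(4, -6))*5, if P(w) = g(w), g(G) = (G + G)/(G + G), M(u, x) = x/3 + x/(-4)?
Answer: -5/2 ≈ -2.5000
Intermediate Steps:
M(u, x) = x/12 (M(u, x) = x*(⅓) + x*(-¼) = x/3 - x/4 = x/12)
g(G) = 1 (g(G) = (2*G)/((2*G)) = (2*G)*(1/(2*G)) = 1)
P(w) = 1
(P(-4)*M(4, -6))*5 = (1*((1/12)*(-6)))*5 = (1*(-½))*5 = -½*5 = -5/2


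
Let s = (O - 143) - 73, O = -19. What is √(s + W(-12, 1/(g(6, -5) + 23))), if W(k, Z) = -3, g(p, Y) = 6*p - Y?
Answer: I*√238 ≈ 15.427*I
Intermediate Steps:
g(p, Y) = -Y + 6*p
s = -235 (s = (-19 - 143) - 73 = -162 - 73 = -235)
√(s + W(-12, 1/(g(6, -5) + 23))) = √(-235 - 3) = √(-238) = I*√238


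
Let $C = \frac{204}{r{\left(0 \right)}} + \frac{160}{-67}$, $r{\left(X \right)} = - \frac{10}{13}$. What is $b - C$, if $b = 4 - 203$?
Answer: $\frac{22977}{335} \approx 68.588$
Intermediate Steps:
$b = -199$ ($b = 4 - 203 = -199$)
$r{\left(X \right)} = - \frac{10}{13}$ ($r{\left(X \right)} = \left(-10\right) \frac{1}{13} = - \frac{10}{13}$)
$C = - \frac{89642}{335}$ ($C = \frac{204}{- \frac{10}{13}} + \frac{160}{-67} = 204 \left(- \frac{13}{10}\right) + 160 \left(- \frac{1}{67}\right) = - \frac{1326}{5} - \frac{160}{67} = - \frac{89642}{335} \approx -267.59$)
$b - C = -199 - - \frac{89642}{335} = -199 + \frac{89642}{335} = \frac{22977}{335}$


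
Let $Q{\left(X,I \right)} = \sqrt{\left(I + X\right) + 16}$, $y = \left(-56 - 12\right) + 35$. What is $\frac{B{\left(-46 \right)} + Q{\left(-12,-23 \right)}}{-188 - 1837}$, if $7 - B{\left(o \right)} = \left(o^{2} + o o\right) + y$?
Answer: $\frac{4192}{2025} - \frac{i \sqrt{19}}{2025} \approx 2.0701 - 0.0021525 i$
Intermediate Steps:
$y = -33$ ($y = -68 + 35 = -33$)
$Q{\left(X,I \right)} = \sqrt{16 + I + X}$
$B{\left(o \right)} = 40 - 2 o^{2}$ ($B{\left(o \right)} = 7 - \left(\left(o^{2} + o o\right) - 33\right) = 7 - \left(\left(o^{2} + o^{2}\right) - 33\right) = 7 - \left(2 o^{2} - 33\right) = 7 - \left(-33 + 2 o^{2}\right) = 40 - 2 o^{2}$)
$\frac{B{\left(-46 \right)} + Q{\left(-12,-23 \right)}}{-188 - 1837} = \frac{\left(40 - 2 \left(-46\right)^{2}\right) + \sqrt{16 - 23 - 12}}{-188 - 1837} = \frac{\left(40 - 4232\right) + \sqrt{-19}}{-2025} = \left(\left(40 - 4232\right) + i \sqrt{19}\right) \left(- \frac{1}{2025}\right) = \left(-4192 + i \sqrt{19}\right) \left(- \frac{1}{2025}\right) = \frac{4192}{2025} - \frac{i \sqrt{19}}{2025}$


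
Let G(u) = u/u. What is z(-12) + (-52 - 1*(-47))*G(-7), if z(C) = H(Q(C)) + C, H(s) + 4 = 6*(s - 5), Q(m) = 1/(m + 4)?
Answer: -207/4 ≈ -51.750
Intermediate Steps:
Q(m) = 1/(4 + m)
H(s) = -34 + 6*s (H(s) = -4 + 6*(s - 5) = -4 + 6*(-5 + s) = -4 + (-30 + 6*s) = -34 + 6*s)
z(C) = -34 + C + 6/(4 + C) (z(C) = (-34 + 6/(4 + C)) + C = -34 + C + 6/(4 + C))
G(u) = 1
z(-12) + (-52 - 1*(-47))*G(-7) = (6 + (-34 - 12)*(4 - 12))/(4 - 12) + (-52 - 1*(-47))*1 = (6 - 46*(-8))/(-8) + (-52 + 47)*1 = -(6 + 368)/8 - 5*1 = -⅛*374 - 5 = -187/4 - 5 = -207/4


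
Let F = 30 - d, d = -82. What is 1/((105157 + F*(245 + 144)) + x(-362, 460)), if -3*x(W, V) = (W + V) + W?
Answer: 1/148813 ≈ 6.7198e-6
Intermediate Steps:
F = 112 (F = 30 - 1*(-82) = 30 + 82 = 112)
x(W, V) = -2*W/3 - V/3 (x(W, V) = -((W + V) + W)/3 = -((V + W) + W)/3 = -(V + 2*W)/3 = -2*W/3 - V/3)
1/((105157 + F*(245 + 144)) + x(-362, 460)) = 1/((105157 + 112*(245 + 144)) + (-⅔*(-362) - ⅓*460)) = 1/((105157 + 112*389) + (724/3 - 460/3)) = 1/((105157 + 43568) + 88) = 1/(148725 + 88) = 1/148813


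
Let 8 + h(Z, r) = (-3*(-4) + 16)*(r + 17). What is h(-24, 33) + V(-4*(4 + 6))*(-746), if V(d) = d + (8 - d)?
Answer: -4576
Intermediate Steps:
V(d) = 8
h(Z, r) = 468 + 28*r (h(Z, r) = -8 + (-3*(-4) + 16)*(r + 17) = -8 + (12 + 16)*(17 + r) = -8 + 28*(17 + r) = -8 + (476 + 28*r) = 468 + 28*r)
h(-24, 33) + V(-4*(4 + 6))*(-746) = (468 + 28*33) + 8*(-746) = (468 + 924) - 5968 = 1392 - 5968 = -4576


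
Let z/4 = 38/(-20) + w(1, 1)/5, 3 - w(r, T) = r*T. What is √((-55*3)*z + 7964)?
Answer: 11*√74 ≈ 94.626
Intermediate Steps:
w(r, T) = 3 - T*r (w(r, T) = 3 - r*T = 3 - T*r)
z = -6 (z = 4*(38/(-20) + (3 - 1*1*1)/5) = 4*(38*(-1/20) + (3 - 1)*(⅕)) = 4*(-19/10 + 2*(⅕)) = 4*(-19/10 + ⅖) = 4*(-3/2) = -6)
√((-55*3)*z + 7964) = √(-55*3*(-6) + 7964) = √(-165*(-6) + 7964) = √(990 + 7964) = √8954 = 11*√74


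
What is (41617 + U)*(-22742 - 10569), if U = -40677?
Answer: -31312340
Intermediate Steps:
(41617 + U)*(-22742 - 10569) = (41617 - 40677)*(-22742 - 10569) = 940*(-33311) = -31312340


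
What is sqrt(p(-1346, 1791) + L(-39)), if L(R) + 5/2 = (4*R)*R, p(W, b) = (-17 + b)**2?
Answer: sqrt(12612630)/2 ≈ 1775.7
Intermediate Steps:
L(R) = -5/2 + 4*R**2 (L(R) = -5/2 + (4*R)*R = -5/2 + 4*R**2)
sqrt(p(-1346, 1791) + L(-39)) = sqrt((-17 + 1791)**2 + (-5/2 + 4*(-39)**2)) = sqrt(1774**2 + (-5/2 + 4*1521)) = sqrt(3147076 + (-5/2 + 6084)) = sqrt(3147076 + 12163/2) = sqrt(6306315/2) = sqrt(12612630)/2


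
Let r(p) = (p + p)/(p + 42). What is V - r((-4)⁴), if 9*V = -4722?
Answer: -235294/447 ≈ -526.38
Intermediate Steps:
V = -1574/3 (V = (⅑)*(-4722) = -1574/3 ≈ -524.67)
r(p) = 2*p/(42 + p) (r(p) = (2*p)/(42 + p) = 2*p/(42 + p))
V - r((-4)⁴) = -1574/3 - 2*(-4)⁴/(42 + (-4)⁴) = -1574/3 - 2*256/(42 + 256) = -1574/3 - 2*256/298 = -1574/3 - 1*256/149 = -1574/3 - 256/149 = -235294/447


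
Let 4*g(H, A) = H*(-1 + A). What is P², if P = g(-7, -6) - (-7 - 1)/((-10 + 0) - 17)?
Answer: 1666681/11664 ≈ 142.89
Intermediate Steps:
g(H, A) = H*(-1 + A)/4 (g(H, A) = (H*(-1 + A))/4 = H*(-1 + A)/4)
P = 1291/108 (P = (¼)*(-7)*(-1 - 6) - (-7 - 1)/((-10 + 0) - 17) = (¼)*(-7)*(-7) - (-8)/(-10 - 17) = 49/4 - (-8)/(-27) = 49/4 - (-8)*(-1)/27 = 49/4 - 1*8/27 = 49/4 - 8/27 = 1291/108 ≈ 11.954)
P² = (1291/108)² = 1666681/11664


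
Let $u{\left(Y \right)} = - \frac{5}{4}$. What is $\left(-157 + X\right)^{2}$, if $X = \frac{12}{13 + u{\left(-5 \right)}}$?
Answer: $\frac{53743561}{2209} \approx 24329.0$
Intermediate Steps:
$u{\left(Y \right)} = - \frac{5}{4}$ ($u{\left(Y \right)} = \left(-5\right) \frac{1}{4} = - \frac{5}{4}$)
$X = \frac{48}{47}$ ($X = \frac{12}{13 - \frac{5}{4}} = \frac{12}{\frac{47}{4}} = 12 \cdot \frac{4}{47} = \frac{48}{47} \approx 1.0213$)
$\left(-157 + X\right)^{2} = \left(-157 + \frac{48}{47}\right)^{2} = \left(- \frac{7331}{47}\right)^{2} = \frac{53743561}{2209}$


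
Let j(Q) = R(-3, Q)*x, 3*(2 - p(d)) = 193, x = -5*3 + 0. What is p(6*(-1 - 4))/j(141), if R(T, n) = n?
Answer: 187/6345 ≈ 0.029472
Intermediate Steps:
x = -15 (x = -15 + 0 = -15)
p(d) = -187/3 (p(d) = 2 - ⅓*193 = 2 - 193/3 = -187/3)
j(Q) = -15*Q (j(Q) = Q*(-15) = -15*Q)
p(6*(-1 - 4))/j(141) = -187/(3*((-15*141))) = -187/3/(-2115) = -187/3*(-1/2115) = 187/6345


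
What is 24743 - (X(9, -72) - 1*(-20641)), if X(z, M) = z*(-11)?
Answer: 4201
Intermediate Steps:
X(z, M) = -11*z
24743 - (X(9, -72) - 1*(-20641)) = 24743 - (-11*9 - 1*(-20641)) = 24743 - (-99 + 20641) = 24743 - 1*20542 = 24743 - 20542 = 4201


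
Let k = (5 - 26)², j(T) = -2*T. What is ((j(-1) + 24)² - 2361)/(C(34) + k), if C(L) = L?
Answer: -337/95 ≈ -3.5474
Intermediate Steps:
k = 441 (k = (-21)² = 441)
((j(-1) + 24)² - 2361)/(C(34) + k) = ((-2*(-1) + 24)² - 2361)/(34 + 441) = ((2 + 24)² - 2361)/475 = (26² - 2361)*(1/475) = (676 - 2361)*(1/475) = -1685*1/475 = -337/95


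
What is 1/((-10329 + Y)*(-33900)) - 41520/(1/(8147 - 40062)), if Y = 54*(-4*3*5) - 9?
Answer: 609940815597360001/460294200 ≈ 1.3251e+9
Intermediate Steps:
Y = -3249 (Y = 54*(-12*5) - 9 = 54*(-60) - 9 = -3240 - 9 = -3249)
1/((-10329 + Y)*(-33900)) - 41520/(1/(8147 - 40062)) = 1/(-10329 - 3249*(-33900)) - 41520/(1/(8147 - 40062)) = -1/33900/(-13578) - 41520/(1/(-31915)) = -1/13578*(-1/33900) - 41520/(-1/31915) = 1/460294200 - 41520*(-31915) = 1/460294200 + 1325110800 = 609940815597360001/460294200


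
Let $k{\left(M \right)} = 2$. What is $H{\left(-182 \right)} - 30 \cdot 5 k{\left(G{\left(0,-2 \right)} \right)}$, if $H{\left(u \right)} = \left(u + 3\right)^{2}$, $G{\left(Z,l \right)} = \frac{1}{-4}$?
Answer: $31741$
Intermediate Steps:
$G{\left(Z,l \right)} = - \frac{1}{4}$
$H{\left(u \right)} = \left(3 + u\right)^{2}$
$H{\left(-182 \right)} - 30 \cdot 5 k{\left(G{\left(0,-2 \right)} \right)} = \left(3 - 182\right)^{2} - 30 \cdot 5 \cdot 2 = \left(-179\right)^{2} - 150 \cdot 2 = 32041 - 300 = 31741$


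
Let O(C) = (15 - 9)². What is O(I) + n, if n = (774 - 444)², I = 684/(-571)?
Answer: 108936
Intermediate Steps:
I = -684/571 (I = 684*(-1/571) = -684/571 ≈ -1.1979)
O(C) = 36 (O(C) = 6² = 36)
n = 108900 (n = 330² = 108900)
O(I) + n = 36 + 108900 = 108936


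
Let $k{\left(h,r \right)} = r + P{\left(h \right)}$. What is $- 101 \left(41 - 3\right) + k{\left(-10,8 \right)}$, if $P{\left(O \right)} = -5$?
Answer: $-3835$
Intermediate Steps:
$k{\left(h,r \right)} = -5 + r$ ($k{\left(h,r \right)} = r - 5 = -5 + r$)
$- 101 \left(41 - 3\right) + k{\left(-10,8 \right)} = - 101 \left(41 - 3\right) + \left(-5 + 8\right) = \left(-101\right) 38 + 3 = -3838 + 3 = -3835$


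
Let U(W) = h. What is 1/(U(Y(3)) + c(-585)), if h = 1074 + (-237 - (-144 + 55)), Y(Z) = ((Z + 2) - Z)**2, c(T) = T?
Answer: 1/341 ≈ 0.0029326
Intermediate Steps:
Y(Z) = 4 (Y(Z) = ((2 + Z) - Z)**2 = 2**2 = 4)
h = 926 (h = 1074 + (-237 - 1*(-89)) = 1074 + (-237 + 89) = 1074 - 148 = 926)
U(W) = 926
1/(U(Y(3)) + c(-585)) = 1/(926 - 585) = 1/341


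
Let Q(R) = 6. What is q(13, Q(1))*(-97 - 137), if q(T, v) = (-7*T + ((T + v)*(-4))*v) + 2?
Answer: 127530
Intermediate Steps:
q(T, v) = 2 - 7*T + v*(-4*T - 4*v) (q(T, v) = (-7*T + (-4*T - 4*v)*v) + 2 = (-7*T + v*(-4*T - 4*v)) + 2 = 2 - 7*T + v*(-4*T - 4*v))
q(13, Q(1))*(-97 - 137) = (2 - 7*13 - 4*6² - 4*13*6)*(-97 - 137) = (2 - 91 - 4*36 - 312)*(-234) = (2 - 91 - 144 - 312)*(-234) = -545*(-234) = 127530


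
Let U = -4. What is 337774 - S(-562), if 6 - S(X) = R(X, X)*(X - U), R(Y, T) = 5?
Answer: 334978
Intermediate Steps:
S(X) = -14 - 5*X (S(X) = 6 - 5*(X - 1*(-4)) = 6 - 5*(X + 4) = 6 - 5*(4 + X) = 6 - (20 + 5*X) = 6 + (-20 - 5*X) = -14 - 5*X)
337774 - S(-562) = 337774 - (-14 - 5*(-562)) = 337774 - (-14 + 2810) = 337774 - 1*2796 = 337774 - 2796 = 334978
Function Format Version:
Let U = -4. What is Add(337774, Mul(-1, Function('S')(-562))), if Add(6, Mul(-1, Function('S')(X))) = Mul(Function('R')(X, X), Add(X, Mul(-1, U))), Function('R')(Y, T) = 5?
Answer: 334978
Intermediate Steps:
Function('S')(X) = Add(-14, Mul(-5, X)) (Function('S')(X) = Add(6, Mul(-1, Mul(5, Add(X, Mul(-1, -4))))) = Add(6, Mul(-1, Mul(5, Add(X, 4)))) = Add(6, Mul(-1, Mul(5, Add(4, X)))) = Add(6, Mul(-1, Add(20, Mul(5, X)))) = Add(6, Add(-20, Mul(-5, X))) = Add(-14, Mul(-5, X)))
Add(337774, Mul(-1, Function('S')(-562))) = Add(337774, Mul(-1, Add(-14, Mul(-5, -562)))) = Add(337774, Mul(-1, Add(-14, 2810))) = Add(337774, Mul(-1, 2796)) = Add(337774, -2796) = 334978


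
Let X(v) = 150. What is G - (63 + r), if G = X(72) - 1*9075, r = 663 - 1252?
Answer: -8399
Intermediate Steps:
r = -589
G = -8925 (G = 150 - 1*9075 = 150 - 9075 = -8925)
G - (63 + r) = -8925 - (63 - 589) = -8925 - 1*(-526) = -8925 + 526 = -8399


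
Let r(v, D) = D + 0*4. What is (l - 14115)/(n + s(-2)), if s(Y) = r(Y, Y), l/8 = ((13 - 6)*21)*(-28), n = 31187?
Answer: -5227/3465 ≈ -1.5085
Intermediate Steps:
r(v, D) = D (r(v, D) = D + 0 = D)
l = -32928 (l = 8*(((13 - 6)*21)*(-28)) = 8*((7*21)*(-28)) = 8*(147*(-28)) = 8*(-4116) = -32928)
s(Y) = Y
(l - 14115)/(n + s(-2)) = (-32928 - 14115)/(31187 - 2) = -47043/31185 = -47043*1/31185 = -5227/3465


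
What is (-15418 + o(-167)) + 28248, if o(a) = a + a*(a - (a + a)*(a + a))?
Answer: 18670404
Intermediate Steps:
o(a) = a + a*(a - 4*a**2) (o(a) = a + a*(a - 2*a*2*a) = a + a*(a - 4*a**2))
(-15418 + o(-167)) + 28248 = (-15418 - 167*(1 - 167 - 4*(-167)**2)) + 28248 = (-15418 - 167*(1 - 167 - 4*27889)) + 28248 = (-15418 - 167*(1 - 167 - 111556)) + 28248 = (-15418 - 167*(-111722)) + 28248 = (-15418 + 18657574) + 28248 = 18642156 + 28248 = 18670404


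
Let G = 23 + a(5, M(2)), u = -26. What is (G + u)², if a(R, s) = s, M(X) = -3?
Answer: 36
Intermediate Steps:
G = 20 (G = 23 - 3 = 20)
(G + u)² = (20 - 26)² = (-6)² = 36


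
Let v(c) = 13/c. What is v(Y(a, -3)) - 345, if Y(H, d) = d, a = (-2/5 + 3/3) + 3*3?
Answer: -1048/3 ≈ -349.33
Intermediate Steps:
a = 48/5 (a = (-2*1/5 + 3*(1/3)) + 9 = (-2/5 + 1) + 9 = 3/5 + 9 = 48/5 ≈ 9.6000)
v(Y(a, -3)) - 345 = 13/(-3) - 345 = 13*(-1/3) - 345 = -13/3 - 345 = -1048/3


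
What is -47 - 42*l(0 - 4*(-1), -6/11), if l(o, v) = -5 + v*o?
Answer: 2801/11 ≈ 254.64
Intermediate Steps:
l(o, v) = -5 + o*v
-47 - 42*l(0 - 4*(-1), -6/11) = -47 - 42*(-5 + (0 - 4*(-1))*(-6/11)) = -47 - 42*(-5 + (0 + 4)*(-6*1/11)) = -47 - 42*(-5 + 4*(-6/11)) = -47 - 42*(-5 - 24/11) = -47 - 42*(-79/11) = -47 + 3318/11 = 2801/11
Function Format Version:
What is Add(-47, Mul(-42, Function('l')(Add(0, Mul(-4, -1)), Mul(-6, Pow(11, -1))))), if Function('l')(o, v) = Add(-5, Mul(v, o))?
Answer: Rational(2801, 11) ≈ 254.64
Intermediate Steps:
Function('l')(o, v) = Add(-5, Mul(o, v))
Add(-47, Mul(-42, Function('l')(Add(0, Mul(-4, -1)), Mul(-6, Pow(11, -1))))) = Add(-47, Mul(-42, Add(-5, Mul(Add(0, Mul(-4, -1)), Mul(-6, Pow(11, -1)))))) = Add(-47, Mul(-42, Add(-5, Mul(Add(0, 4), Mul(-6, Rational(1, 11)))))) = Add(-47, Mul(-42, Add(-5, Mul(4, Rational(-6, 11))))) = Add(-47, Mul(-42, Add(-5, Rational(-24, 11)))) = Add(-47, Mul(-42, Rational(-79, 11))) = Add(-47, Rational(3318, 11)) = Rational(2801, 11)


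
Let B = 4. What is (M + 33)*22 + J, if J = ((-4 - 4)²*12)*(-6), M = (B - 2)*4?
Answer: -3706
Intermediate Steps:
M = 8 (M = (4 - 2)*4 = 2*4 = 8)
J = -4608 (J = ((-8)²*12)*(-6) = (64*12)*(-6) = 768*(-6) = -4608)
(M + 33)*22 + J = (8 + 33)*22 - 4608 = 41*22 - 4608 = 902 - 4608 = -3706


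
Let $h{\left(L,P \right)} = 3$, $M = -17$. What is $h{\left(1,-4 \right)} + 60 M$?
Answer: $-1017$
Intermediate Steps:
$h{\left(1,-4 \right)} + 60 M = 3 + 60 \left(-17\right) = 3 - 1020 = -1017$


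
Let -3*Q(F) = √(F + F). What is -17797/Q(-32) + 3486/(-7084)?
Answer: -249/506 - 53391*I/8 ≈ -0.49209 - 6673.9*I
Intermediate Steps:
Q(F) = -√2*√F/3 (Q(F) = -√(F + F)/3 = -√2*√F/3)
-17797/Q(-32) + 3486/(-7084) = -17797*3*I/8 + 3486/(-7084) = -17797*3*I/8 + 3486*(-1/7084) = -17797*3*I/8 - 249/506 = -53391*I/8 - 249/506 = -249/506 - 53391*I/8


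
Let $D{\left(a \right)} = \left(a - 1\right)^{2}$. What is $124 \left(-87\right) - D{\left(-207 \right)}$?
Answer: $-54052$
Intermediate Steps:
$D{\left(a \right)} = \left(-1 + a\right)^{2}$
$124 \left(-87\right) - D{\left(-207 \right)} = 124 \left(-87\right) - \left(-1 - 207\right)^{2} = -10788 - \left(-208\right)^{2} = -10788 - 43264 = -54052$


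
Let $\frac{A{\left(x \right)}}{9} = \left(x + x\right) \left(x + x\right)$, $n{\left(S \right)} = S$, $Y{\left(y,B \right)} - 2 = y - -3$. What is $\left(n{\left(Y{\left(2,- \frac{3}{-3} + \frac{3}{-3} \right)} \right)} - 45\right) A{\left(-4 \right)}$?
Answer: $-21888$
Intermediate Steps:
$Y{\left(y,B \right)} = 5 + y$ ($Y{\left(y,B \right)} = 2 + \left(y - -3\right) = 2 + \left(y + 3\right) = 2 + \left(3 + y\right) = 5 + y$)
$A{\left(x \right)} = 36 x^{2}$ ($A{\left(x \right)} = 9 \left(x + x\right) \left(x + x\right) = 9 \cdot 2 x 2 x = 9 \cdot 4 x^{2} = 36 x^{2}$)
$\left(n{\left(Y{\left(2,- \frac{3}{-3} + \frac{3}{-3} \right)} \right)} - 45\right) A{\left(-4 \right)} = \left(\left(5 + 2\right) - 45\right) 36 \left(-4\right)^{2} = \left(7 - 45\right) 36 \cdot 16 = \left(-38\right) 576 = -21888$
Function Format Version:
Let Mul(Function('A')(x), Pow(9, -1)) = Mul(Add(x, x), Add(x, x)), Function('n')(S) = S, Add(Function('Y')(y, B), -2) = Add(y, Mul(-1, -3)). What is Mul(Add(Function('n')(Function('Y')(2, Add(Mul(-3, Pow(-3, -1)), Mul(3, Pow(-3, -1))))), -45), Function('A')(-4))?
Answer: -21888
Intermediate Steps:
Function('Y')(y, B) = Add(5, y) (Function('Y')(y, B) = Add(2, Add(y, Mul(-1, -3))) = Add(2, Add(y, 3)) = Add(2, Add(3, y)) = Add(5, y))
Function('A')(x) = Mul(36, Pow(x, 2)) (Function('A')(x) = Mul(9, Mul(Add(x, x), Add(x, x))) = Mul(9, Mul(Mul(2, x), Mul(2, x))) = Mul(9, Mul(4, Pow(x, 2))) = Mul(36, Pow(x, 2)))
Mul(Add(Function('n')(Function('Y')(2, Add(Mul(-3, Pow(-3, -1)), Mul(3, Pow(-3, -1))))), -45), Function('A')(-4)) = Mul(Add(Add(5, 2), -45), Mul(36, Pow(-4, 2))) = Mul(Add(7, -45), Mul(36, 16)) = Mul(-38, 576) = -21888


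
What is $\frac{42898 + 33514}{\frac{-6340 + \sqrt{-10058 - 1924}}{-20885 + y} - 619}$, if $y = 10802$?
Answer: $- \frac{686265757023036}{5553669486193} + \frac{110066028 i \sqrt{11982}}{5553669486193} \approx -123.57 + 0.0021694 i$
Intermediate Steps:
$\frac{42898 + 33514}{\frac{-6340 + \sqrt{-10058 - 1924}}{-20885 + y} - 619} = \frac{42898 + 33514}{\frac{-6340 + \sqrt{-10058 - 1924}}{-20885 + 10802} - 619} = \frac{76412}{\frac{-6340 + \sqrt{-11982}}{-10083} - 619} = \frac{76412}{\left(-6340 + i \sqrt{11982}\right) \left(- \frac{1}{10083}\right) - 619} = \frac{76412}{\left(\frac{6340}{10083} - \frac{i \sqrt{11982}}{10083}\right) - 619} = \frac{76412}{- \frac{6235037}{10083} - \frac{i \sqrt{11982}}{10083}}$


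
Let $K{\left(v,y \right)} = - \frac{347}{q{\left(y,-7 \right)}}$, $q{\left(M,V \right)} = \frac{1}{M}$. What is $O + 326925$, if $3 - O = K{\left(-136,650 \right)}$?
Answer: $552478$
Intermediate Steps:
$K{\left(v,y \right)} = - 347 y$ ($K{\left(v,y \right)} = - \frac{347}{\frac{1}{y}} = - 347 y$)
$O = 225553$ ($O = 3 - \left(-347\right) 650 = 3 - -225550 = 3 + 225550 = 225553$)
$O + 326925 = 225553 + 326925 = 552478$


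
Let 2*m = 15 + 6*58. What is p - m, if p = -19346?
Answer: -39055/2 ≈ -19528.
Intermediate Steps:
m = 363/2 (m = (15 + 6*58)/2 = (15 + 348)/2 = (½)*363 = 363/2 ≈ 181.50)
p - m = -19346 - 1*363/2 = -19346 - 363/2 = -39055/2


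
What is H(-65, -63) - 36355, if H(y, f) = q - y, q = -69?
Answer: -36359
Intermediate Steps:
H(y, f) = -69 - y
H(-65, -63) - 36355 = (-69 - 1*(-65)) - 36355 = (-69 + 65) - 36355 = -4 - 36355 = -36359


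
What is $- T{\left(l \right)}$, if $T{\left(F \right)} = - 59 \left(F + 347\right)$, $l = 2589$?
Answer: $173224$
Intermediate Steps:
$T{\left(F \right)} = -20473 - 59 F$ ($T{\left(F \right)} = - 59 \left(347 + F\right) = -20473 - 59 F$)
$- T{\left(l \right)} = - (-20473 - 152751) = \left(-1\right) \left(-173224\right) = 173224$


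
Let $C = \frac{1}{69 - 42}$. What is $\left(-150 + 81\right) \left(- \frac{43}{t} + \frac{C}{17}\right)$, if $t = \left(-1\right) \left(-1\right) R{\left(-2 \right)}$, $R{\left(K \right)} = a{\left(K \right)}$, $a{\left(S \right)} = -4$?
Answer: $- \frac{454043}{612} \approx -741.9$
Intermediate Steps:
$R{\left(K \right)} = -4$
$t = -4$ ($t = \left(-1\right) \left(-1\right) \left(-4\right) = 1 \left(-4\right) = -4$)
$C = \frac{1}{27} \approx 0.037037$
$\left(-150 + 81\right) \left(- \frac{43}{t} + \frac{C}{17}\right) = \left(-150 + 81\right) \left(- \frac{43}{-4} + \frac{1}{27 \cdot 17}\right) = - 69 \left(\left(-43\right) \left(- \frac{1}{4}\right) + \frac{1}{27} \cdot \frac{1}{17}\right) = - 69 \left(\frac{43}{4} + \frac{1}{459}\right) = \left(-69\right) \frac{19741}{1836} = - \frac{454043}{612}$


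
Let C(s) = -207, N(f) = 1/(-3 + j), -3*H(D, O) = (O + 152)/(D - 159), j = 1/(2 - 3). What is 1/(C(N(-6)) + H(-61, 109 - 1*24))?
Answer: -220/45461 ≈ -0.0048393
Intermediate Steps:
j = -1 (j = 1/(-1) = -1)
H(D, O) = -(152 + O)/(3*(-159 + D)) (H(D, O) = -(O + 152)/(3*(D - 159)) = -(152 + O)/(3*(-159 + D)))
N(f) = -¼ (N(f) = 1/(-3 - 1) = 1/(-4) = -¼)
1/(C(N(-6)) + H(-61, 109 - 1*24)) = 1/(-207 + (-152 - (109 - 1*24))/(3*(-159 - 61))) = 1/(-207 + (⅓)*(-152 - (109 - 24))/(-220)) = 1/(-207 + (⅓)*(-1/220)*(-152 - 1*85)) = 1/(-207 + (⅓)*(-1/220)*(-152 - 85)) = 1/(-207 + (⅓)*(-1/220)*(-237)) = 1/(-207 + 79/220) = 1/(-45461/220) = -220/45461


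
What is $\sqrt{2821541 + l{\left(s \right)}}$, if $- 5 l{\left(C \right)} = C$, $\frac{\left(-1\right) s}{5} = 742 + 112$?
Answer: $\sqrt{2822395} \approx 1680.0$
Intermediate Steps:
$s = -4270$ ($s = - 5 \left(742 + 112\right) = \left(-5\right) 854 = -4270$)
$l{\left(C \right)} = - \frac{C}{5}$
$\sqrt{2821541 + l{\left(s \right)}} = \sqrt{2821541 - -854} = \sqrt{2821541 + 854} = \sqrt{2822395}$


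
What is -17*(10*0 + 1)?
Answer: -17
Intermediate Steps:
-17*(10*0 + 1) = -17*(0 + 1) = -17*1 = -17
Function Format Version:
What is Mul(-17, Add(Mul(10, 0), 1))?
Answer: -17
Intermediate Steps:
Mul(-17, Add(Mul(10, 0), 1)) = Mul(-17, Add(0, 1)) = Mul(-17, 1) = -17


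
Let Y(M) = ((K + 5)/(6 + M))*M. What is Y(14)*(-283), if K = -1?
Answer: -3962/5 ≈ -792.40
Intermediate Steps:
Y(M) = 4*M/(6 + M) (Y(M) = ((-1 + 5)/(6 + M))*M = (4/(6 + M))*M = 4*M/(6 + M))
Y(14)*(-283) = (4*14/(6 + 14))*(-283) = (4*14/20)*(-283) = (4*14*(1/20))*(-283) = (14/5)*(-283) = -3962/5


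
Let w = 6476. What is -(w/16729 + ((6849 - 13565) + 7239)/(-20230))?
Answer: -122260213/338427670 ≈ -0.36126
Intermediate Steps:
-(w/16729 + ((6849 - 13565) + 7239)/(-20230)) = -(6476/16729 + ((6849 - 13565) + 7239)/(-20230)) = -(6476*(1/16729) + (-6716 + 7239)*(-1/20230)) = -(6476/16729 + 523*(-1/20230)) = -(6476/16729 - 523/20230) = -1*122260213/338427670 = -122260213/338427670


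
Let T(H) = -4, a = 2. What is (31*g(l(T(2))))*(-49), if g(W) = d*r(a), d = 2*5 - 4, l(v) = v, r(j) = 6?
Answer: -54684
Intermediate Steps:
d = 6 (d = 10 - 4 = 6)
g(W) = 36 (g(W) = 6*6 = 36)
(31*g(l(T(2))))*(-49) = (31*36)*(-49) = 1116*(-49) = -54684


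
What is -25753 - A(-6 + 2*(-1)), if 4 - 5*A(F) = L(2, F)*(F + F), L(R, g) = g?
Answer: -128641/5 ≈ -25728.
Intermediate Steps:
A(F) = 4/5 - 2*F**2/5 (A(F) = 4/5 - F*(F + F)/5 = 4/5 - F*2*F/5 = 4/5 - 2*F**2/5)
-25753 - A(-6 + 2*(-1)) = -25753 - (4/5 - 2*(-6 + 2*(-1))**2/5) = -25753 - (4/5 - 2*(-6 - 2)**2/5) = -25753 - (4/5 - 2/5*(-8)**2) = -25753 - (4/5 - 2/5*64) = -25753 - (4/5 - 128/5) = -25753 - 1*(-124/5) = -25753 + 124/5 = -128641/5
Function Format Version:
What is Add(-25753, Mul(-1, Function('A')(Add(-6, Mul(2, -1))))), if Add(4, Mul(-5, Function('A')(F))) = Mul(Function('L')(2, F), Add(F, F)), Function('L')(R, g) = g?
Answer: Rational(-128641, 5) ≈ -25728.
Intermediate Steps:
Function('A')(F) = Add(Rational(4, 5), Mul(Rational(-2, 5), Pow(F, 2))) (Function('A')(F) = Add(Rational(4, 5), Mul(Rational(-1, 5), Mul(F, Add(F, F)))) = Add(Rational(4, 5), Mul(Rational(-1, 5), Mul(F, Mul(2, F)))) = Add(Rational(4, 5), Mul(Rational(-1, 5), Mul(2, Pow(F, 2)))) = Add(Rational(4, 5), Mul(Rational(-2, 5), Pow(F, 2))))
Add(-25753, Mul(-1, Function('A')(Add(-6, Mul(2, -1))))) = Add(-25753, Mul(-1, Add(Rational(4, 5), Mul(Rational(-2, 5), Pow(Add(-6, Mul(2, -1)), 2))))) = Add(-25753, Mul(-1, Add(Rational(4, 5), Mul(Rational(-2, 5), Pow(Add(-6, -2), 2))))) = Add(-25753, Mul(-1, Add(Rational(4, 5), Mul(Rational(-2, 5), Pow(-8, 2))))) = Add(-25753, Mul(-1, Add(Rational(4, 5), Mul(Rational(-2, 5), 64)))) = Add(-25753, Mul(-1, Add(Rational(4, 5), Rational(-128, 5)))) = Add(-25753, Mul(-1, Rational(-124, 5))) = Add(-25753, Rational(124, 5)) = Rational(-128641, 5)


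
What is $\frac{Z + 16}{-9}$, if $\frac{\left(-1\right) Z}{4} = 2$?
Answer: $- \frac{8}{9} \approx -0.88889$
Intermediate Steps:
$Z = -8$ ($Z = \left(-4\right) 2 = -8$)
$\frac{Z + 16}{-9} = \frac{-8 + 16}{-9} = 8 \left(- \frac{1}{9}\right) = - \frac{8}{9}$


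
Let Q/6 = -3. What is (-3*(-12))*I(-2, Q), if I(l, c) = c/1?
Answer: -648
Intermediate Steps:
Q = -18 (Q = 6*(-3) = -18)
I(l, c) = c (I(l, c) = c*1 = c)
(-3*(-12))*I(-2, Q) = -3*(-12)*(-18) = 36*(-18) = -648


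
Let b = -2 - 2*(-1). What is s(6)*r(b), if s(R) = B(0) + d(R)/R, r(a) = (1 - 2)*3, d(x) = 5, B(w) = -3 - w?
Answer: 13/2 ≈ 6.5000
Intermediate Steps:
b = 0 (b = -2 + 2 = 0)
r(a) = -3 (r(a) = -1*3 = -3)
s(R) = -3 + 5/R (s(R) = (-3 - 1*0) + 5/R = (-3 + 0) + 5/R = -3 + 5/R)
s(6)*r(b) = (-3 + 5/6)*(-3) = (-3 + 5*(⅙))*(-3) = (-3 + ⅚)*(-3) = -13/6*(-3) = 13/2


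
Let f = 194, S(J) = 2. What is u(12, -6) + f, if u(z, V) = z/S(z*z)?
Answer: 200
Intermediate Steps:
u(z, V) = z/2
u(12, -6) + f = (1/2)*12 + 194 = 6 + 194 = 200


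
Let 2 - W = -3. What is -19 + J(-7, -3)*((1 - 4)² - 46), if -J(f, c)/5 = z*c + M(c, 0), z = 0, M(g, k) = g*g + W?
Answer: 2571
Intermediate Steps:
W = 5 (W = 2 - 1*(-3) = 2 + 3 = 5)
M(g, k) = 5 + g² (M(g, k) = g*g + 5 = g² + 5 = 5 + g²)
J(f, c) = -25 - 5*c² (J(f, c) = -5*(0*c + (5 + c²)) = -5*(0 + (5 + c²)) = -5*(5 + c²) = -25 - 5*c²)
-19 + J(-7, -3)*((1 - 4)² - 46) = -19 + (-25 - 5*(-3)²)*((1 - 4)² - 46) = -19 + (-25 - 5*9)*((-3)² - 46) = -19 + (-25 - 45)*(9 - 46) = -19 - 70*(-37) = -19 + 2590 = 2571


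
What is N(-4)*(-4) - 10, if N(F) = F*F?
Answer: -74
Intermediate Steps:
N(F) = F²
N(-4)*(-4) - 10 = (-4)²*(-4) - 10 = 16*(-4) - 10 = -64 - 10 = -74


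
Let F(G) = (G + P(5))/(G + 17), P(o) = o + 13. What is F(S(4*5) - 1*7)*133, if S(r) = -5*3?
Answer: 532/5 ≈ 106.40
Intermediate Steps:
P(o) = 13 + o
S(r) = -15
F(G) = (18 + G)/(17 + G) (F(G) = (G + (13 + 5))/(G + 17) = (G + 18)/(17 + G) = (18 + G)/(17 + G))
F(S(4*5) - 1*7)*133 = ((18 + (-15 - 1*7))/(17 + (-15 - 1*7)))*133 = ((18 + (-15 - 7))/(17 + (-15 - 7)))*133 = ((18 - 22)/(17 - 22))*133 = (-4/(-5))*133 = -1/5*(-4)*133 = (4/5)*133 = 532/5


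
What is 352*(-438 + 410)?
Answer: -9856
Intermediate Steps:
352*(-438 + 410) = 352*(-28) = -9856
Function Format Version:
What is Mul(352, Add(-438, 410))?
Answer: -9856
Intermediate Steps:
Mul(352, Add(-438, 410)) = Mul(352, -28) = -9856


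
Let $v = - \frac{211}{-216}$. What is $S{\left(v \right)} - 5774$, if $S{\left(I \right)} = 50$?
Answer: $-5724$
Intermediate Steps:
$v = \frac{211}{216}$ ($v = \left(-211\right) \left(- \frac{1}{216}\right) = \frac{211}{216} \approx 0.97685$)
$S{\left(v \right)} - 5774 = 50 - 5774 = -5724$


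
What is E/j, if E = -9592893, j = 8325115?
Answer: -9592893/8325115 ≈ -1.1523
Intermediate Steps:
E/j = -9592893/8325115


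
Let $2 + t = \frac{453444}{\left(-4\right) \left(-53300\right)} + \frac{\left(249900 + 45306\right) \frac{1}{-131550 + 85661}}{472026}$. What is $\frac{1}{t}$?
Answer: $\frac{192420116562700}{24405490308659} \approx 7.8843$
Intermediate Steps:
$t = \frac{24405490308659}{192420116562700}$ ($t = -2 + \left(\frac{453444}{\left(-4\right) \left(-53300\right)} + \frac{\left(249900 + 45306\right) \frac{1}{-131550 + 85661}}{472026}\right) = -2 + \left(\frac{453444}{213200} + \frac{295206}{-45889} \cdot \frac{1}{472026}\right) = -2 + \left(453444 \cdot \frac{1}{213200} + 295206 \left(- \frac{1}{45889}\right) \frac{1}{472026}\right) = -2 + \left(\frac{113361}{53300} - \frac{49201}{3610133519}\right) = -2 + \frac{409245723434059}{192420116562700} = \frac{24405490308659}{192420116562700} \approx 0.12683$)
$\frac{1}{t} = \frac{1}{\frac{24405490308659}{192420116562700}} = \frac{192420116562700}{24405490308659}$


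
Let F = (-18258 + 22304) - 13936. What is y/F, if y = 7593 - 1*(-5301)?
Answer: -6447/4945 ≈ -1.3037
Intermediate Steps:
y = 12894 (y = 7593 + 5301 = 12894)
F = -9890 (F = 4046 - 13936 = -9890)
y/F = 12894/(-9890) = 12894*(-1/9890) = -6447/4945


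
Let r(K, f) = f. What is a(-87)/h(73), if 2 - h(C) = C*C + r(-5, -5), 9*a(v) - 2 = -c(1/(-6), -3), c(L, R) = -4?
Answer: -1/7983 ≈ -0.00012527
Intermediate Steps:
a(v) = ⅔ (a(v) = 2/9 + (-1*(-4))/9 = 2/9 + (⅑)*4 = 2/9 + 4/9 = ⅔)
h(C) = 7 - C² (h(C) = 2 - (C*C - 5) = 2 - (C² - 5) = 2 - (-5 + C²) = 2 + (5 - C²) = 7 - C²)
a(-87)/h(73) = 2/(3*(7 - 1*73²)) = 2/(3*(7 - 1*5329)) = 2/(3*(7 - 5329)) = (⅔)/(-5322) = (⅔)*(-1/5322) = -1/7983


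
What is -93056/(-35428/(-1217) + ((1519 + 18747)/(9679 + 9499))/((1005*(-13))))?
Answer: -14187886038568320/4438417605119 ≈ -3196.6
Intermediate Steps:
-93056/(-35428/(-1217) + ((1519 + 18747)/(9679 + 9499))/((1005*(-13)))) = -93056/(-35428*(-1/1217) + (20266/19178)/(-13065)) = -93056/(35428/1217 + (20266*(1/19178))*(-1/13065)) = -93056/(35428/1217 + (10133/9589)*(-1/13065)) = -93056/(35428/1217 - 10133/125280285) = -93056/4438417605119/152466106845 = -93056*152466106845/4438417605119 = -14187886038568320/4438417605119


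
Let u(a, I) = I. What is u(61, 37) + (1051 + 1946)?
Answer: 3034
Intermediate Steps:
u(61, 37) + (1051 + 1946) = 37 + (1051 + 1946) = 37 + 2997 = 3034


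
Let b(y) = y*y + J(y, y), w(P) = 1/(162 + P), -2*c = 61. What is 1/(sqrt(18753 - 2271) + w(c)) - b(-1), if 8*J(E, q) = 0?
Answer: -570021990/570021727 + 69169*sqrt(16482)/1140043454 ≈ -0.99221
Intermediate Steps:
c = -61/2 (c = -1/2*61 = -61/2 ≈ -30.500)
J(E, q) = 0 (J(E, q) = (1/8)*0 = 0)
b(y) = y**2 (b(y) = y*y + 0 = y**2 + 0 = y**2)
1/(sqrt(18753 - 2271) + w(c)) - b(-1) = 1/(sqrt(18753 - 2271) + 1/(162 - 61/2)) - 1*(-1)**2 = 1/(sqrt(16482) + 1/(263/2)) - 1*1 = 1/(sqrt(16482) + 2/263) - 1 = 1/(2/263 + sqrt(16482)) - 1 = -1 + 1/(2/263 + sqrt(16482))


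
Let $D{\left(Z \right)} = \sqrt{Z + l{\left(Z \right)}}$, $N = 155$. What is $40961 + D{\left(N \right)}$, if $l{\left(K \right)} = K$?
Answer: $40961 + \sqrt{310} \approx 40979.0$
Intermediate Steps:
$D{\left(Z \right)} = \sqrt{2} \sqrt{Z}$ ($D{\left(Z \right)} = \sqrt{Z + Z} = \sqrt{2 Z} = \sqrt{2} \sqrt{Z}$)
$40961 + D{\left(N \right)} = 40961 + \sqrt{2} \sqrt{155} = 40961 + \sqrt{310}$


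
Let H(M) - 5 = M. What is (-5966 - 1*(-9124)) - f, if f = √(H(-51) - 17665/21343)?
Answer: 3158 - I*√21331111949/21343 ≈ 3158.0 - 6.8431*I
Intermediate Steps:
H(M) = 5 + M
f = I*√21331111949/21343 (f = √((5 - 51) - 17665/21343) = √(-46 - 17665*1/21343) = √(-46 - 17665/21343) = √(-999443/21343) = I*√21331111949/21343 ≈ 6.8431*I)
(-5966 - 1*(-9124)) - f = (-5966 - 1*(-9124)) - I*√21331111949/21343 = (-5966 + 9124) - I*√21331111949/21343 = 3158 - I*√21331111949/21343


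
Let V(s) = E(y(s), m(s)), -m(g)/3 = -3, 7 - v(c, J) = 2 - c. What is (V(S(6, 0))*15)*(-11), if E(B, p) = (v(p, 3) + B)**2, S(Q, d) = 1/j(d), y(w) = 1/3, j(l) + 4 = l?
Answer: -101695/3 ≈ -33898.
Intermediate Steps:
j(l) = -4 + l
y(w) = 1/3 (y(w) = 1*(1/3) = 1/3)
v(c, J) = 5 + c (v(c, J) = 7 - (2 - c) = 7 + (-2 + c) = 5 + c)
m(g) = 9 (m(g) = -3*(-3) = 9)
S(Q, d) = 1/(-4 + d)
E(B, p) = (5 + B + p)**2 (E(B, p) = ((5 + p) + B)**2 = (5 + B + p)**2)
V(s) = 1849/9 (V(s) = (5 + 1/3 + 9)**2 = (43/3)**2 = 1849/9)
(V(S(6, 0))*15)*(-11) = ((1849/9)*15)*(-11) = (9245/3)*(-11) = -101695/3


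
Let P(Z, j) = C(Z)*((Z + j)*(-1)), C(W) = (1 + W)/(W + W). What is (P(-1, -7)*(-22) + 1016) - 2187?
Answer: -1171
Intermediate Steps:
C(W) = (1 + W)/(2*W) (C(W) = (1 + W)/((2*W)) = (1 + W)*(1/(2*W)) = (1 + W)/(2*W))
P(Z, j) = (1 + Z)*(-Z - j)/(2*Z) (P(Z, j) = ((1 + Z)/(2*Z))*((Z + j)*(-1)) = ((1 + Z)/(2*Z))*(-Z - j) = (1 + Z)*(-Z - j)/(2*Z))
(P(-1, -7)*(-22) + 1016) - 2187 = (-1/2*(1 - 1)*(-1 - 7)/(-1)*(-22) + 1016) - 2187 = (-1/2*(-1)*0*(-8)*(-22) + 1016) - 2187 = (0*(-22) + 1016) - 2187 = (0 + 1016) - 2187 = 1016 - 2187 = -1171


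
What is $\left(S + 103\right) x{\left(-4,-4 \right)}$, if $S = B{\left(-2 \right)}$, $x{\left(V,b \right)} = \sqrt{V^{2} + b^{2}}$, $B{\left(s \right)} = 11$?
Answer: $456 \sqrt{2} \approx 644.88$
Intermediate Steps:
$S = 11$
$\left(S + 103\right) x{\left(-4,-4 \right)} = \left(11 + 103\right) \sqrt{\left(-4\right)^{2} + \left(-4\right)^{2}} = 114 \sqrt{16 + 16} = 114 \sqrt{32} = 114 \cdot 4 \sqrt{2} = 456 \sqrt{2}$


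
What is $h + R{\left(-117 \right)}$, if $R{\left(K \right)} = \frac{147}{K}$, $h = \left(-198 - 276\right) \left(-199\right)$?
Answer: $\frac{3678665}{39} \approx 94325.0$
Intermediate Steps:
$h = 94326$ ($h = \left(-474\right) \left(-199\right) = 94326$)
$h + R{\left(-117 \right)} = 94326 + \frac{147}{-117} = 94326 + 147 \left(- \frac{1}{117}\right) = 94326 - \frac{49}{39} = \frac{3678665}{39}$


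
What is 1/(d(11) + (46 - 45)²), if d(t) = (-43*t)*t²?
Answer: -1/57232 ≈ -1.7473e-5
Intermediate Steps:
d(t) = -43*t³
1/(d(11) + (46 - 45)²) = 1/(-43*11³ + (46 - 45)²) = 1/(-43*1331 + 1²) = 1/(-57233 + 1) = 1/(-57232) = -1/57232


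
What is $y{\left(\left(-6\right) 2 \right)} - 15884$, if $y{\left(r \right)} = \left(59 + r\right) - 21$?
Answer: $-15858$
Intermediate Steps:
$y{\left(r \right)} = 38 + r$
$y{\left(\left(-6\right) 2 \right)} - 15884 = \left(38 - 12\right) - 15884 = 26 - 15884 = -15858$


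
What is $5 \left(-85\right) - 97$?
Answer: $-522$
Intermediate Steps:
$5 \left(-85\right) - 97 = -425 - 97 = -522$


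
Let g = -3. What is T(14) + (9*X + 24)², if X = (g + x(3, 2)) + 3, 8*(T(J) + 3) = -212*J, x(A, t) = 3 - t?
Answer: 715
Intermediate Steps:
T(J) = -3 - 53*J/2 (T(J) = -3 + (-212*J)/8 = -3 - 53*J/2)
X = 1 (X = (-3 + (3 - 1*2)) + 3 = (-3 + (3 - 2)) + 3 = (-3 + 1) + 3 = -2 + 3 = 1)
T(14) + (9*X + 24)² = (-3 - 53/2*14) + (9*1 + 24)² = (-3 - 371) + (9 + 24)² = -374 + 33² = -374 + 1089 = 715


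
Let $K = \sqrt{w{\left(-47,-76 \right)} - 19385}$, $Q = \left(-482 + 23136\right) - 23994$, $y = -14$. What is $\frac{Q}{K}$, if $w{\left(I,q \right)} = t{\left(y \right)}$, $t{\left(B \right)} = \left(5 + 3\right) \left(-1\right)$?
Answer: $\frac{1340 i \sqrt{19393}}{19393} \approx 9.6224 i$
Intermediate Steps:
$t{\left(B \right)} = -8$ ($t{\left(B \right)} = 8 \left(-1\right) = -8$)
$w{\left(I,q \right)} = -8$
$Q = -1340$ ($Q = 22654 - 23994 = -1340$)
$K = i \sqrt{19393}$ ($K = \sqrt{-8 - 19385} = \sqrt{-19393} = i \sqrt{19393} \approx 139.26 i$)
$\frac{Q}{K} = - \frac{1340}{i \sqrt{19393}} = - 1340 \left(- \frac{i \sqrt{19393}}{19393}\right) = \frac{1340 i \sqrt{19393}}{19393}$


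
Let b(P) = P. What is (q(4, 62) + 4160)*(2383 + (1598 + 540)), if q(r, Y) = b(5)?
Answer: 18829965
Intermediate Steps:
q(r, Y) = 5
(q(4, 62) + 4160)*(2383 + (1598 + 540)) = (5 + 4160)*(2383 + (1598 + 540)) = 4165*(2383 + 2138) = 4165*4521 = 18829965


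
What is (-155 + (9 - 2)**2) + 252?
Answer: 146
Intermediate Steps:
(-155 + (9 - 2)**2) + 252 = (-155 + 7**2) + 252 = (-155 + 49) + 252 = -106 + 252 = 146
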